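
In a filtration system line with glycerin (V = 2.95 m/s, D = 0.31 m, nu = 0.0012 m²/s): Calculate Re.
Formula: Re = \frac{V D}{\nu}
Re = 2.95·0.31/0.0012 = 762.1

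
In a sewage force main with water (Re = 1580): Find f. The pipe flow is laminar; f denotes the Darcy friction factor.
Formula: f = \frac{64}{Re}
f = 64/1580 = 0.04051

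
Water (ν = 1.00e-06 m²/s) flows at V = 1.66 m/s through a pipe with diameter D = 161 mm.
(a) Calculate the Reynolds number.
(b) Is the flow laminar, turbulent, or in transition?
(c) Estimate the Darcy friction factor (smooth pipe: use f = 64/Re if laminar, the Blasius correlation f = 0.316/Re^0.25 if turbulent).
(a) Re = V·D/ν = 1.66·0.161/1.00e-06 = 267260
(b) Flow regime: turbulent (Re > 4000)
(c) Friction factor: f = 0.316/Re^0.25 = 0.316/267260^0.25 = 0.0139 (Blasius is strictly valid for Re ≲ 1e5; used here as the smooth-pipe estimate the problem specifies)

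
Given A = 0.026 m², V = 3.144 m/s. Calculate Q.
Formula: Q = A V
Q = 0.026·3.144·1000 = 81.74 L/s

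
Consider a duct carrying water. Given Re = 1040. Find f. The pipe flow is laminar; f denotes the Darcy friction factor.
Formula: f = \frac{64}{Re}
f = 64/1040 = 0.06154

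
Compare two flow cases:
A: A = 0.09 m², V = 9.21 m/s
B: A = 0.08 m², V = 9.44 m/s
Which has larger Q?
Q(A) = 828.9 L/s, Q(B) = 755.2 L/s. Answer: A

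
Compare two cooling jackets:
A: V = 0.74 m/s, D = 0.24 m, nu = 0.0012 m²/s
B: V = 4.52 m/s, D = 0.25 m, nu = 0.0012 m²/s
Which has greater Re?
Re(A) = 148, Re(B) = 941.7. Answer: B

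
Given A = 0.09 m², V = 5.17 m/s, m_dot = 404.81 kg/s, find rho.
Formula: \dot{m} = \rho A V
Substituting knowns: 404.81 = rho·0.09·5.17
Solving for rho: rho = 404.81/(0.09·5.17) = 870 kg/m³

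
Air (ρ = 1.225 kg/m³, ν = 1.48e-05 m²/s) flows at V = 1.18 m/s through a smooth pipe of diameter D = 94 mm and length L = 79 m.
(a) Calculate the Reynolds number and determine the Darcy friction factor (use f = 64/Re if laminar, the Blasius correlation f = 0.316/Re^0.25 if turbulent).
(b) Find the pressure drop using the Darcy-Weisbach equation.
(a) Re = V·D/ν = 1.18·0.094/1.48e-05 = 7494.6 → turbulent (Re > 4000); f = 0.316/Re^0.25 = 0.316/7494.6^0.25 = 0.033963
(b) Darcy-Weisbach: ΔP = f·(L/D)·½ρV²/1000 = 0.033963·(79/0.094)·½·1.225·1.18²/1000 = 0.02434 kPa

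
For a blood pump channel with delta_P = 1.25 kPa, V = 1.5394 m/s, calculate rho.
Formula: V = \sqrt{\frac{2 \Delta P}{\rho}}
Substituting knowns: 1.5394 = √(2·(1.25·1000)/rho)
Solving for rho: rho = 2·(1.25·1000)/1.5394² = 1055 kg/m³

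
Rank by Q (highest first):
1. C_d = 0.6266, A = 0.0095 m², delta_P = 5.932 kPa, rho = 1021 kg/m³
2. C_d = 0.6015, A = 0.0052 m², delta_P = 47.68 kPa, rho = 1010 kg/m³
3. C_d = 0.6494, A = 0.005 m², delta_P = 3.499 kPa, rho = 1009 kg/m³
Case 1: Q = 20.29 L/s
Case 2: Q = 30.39 L/s
Case 3: Q = 8.551 L/s
Ranking (highest first): 2, 1, 3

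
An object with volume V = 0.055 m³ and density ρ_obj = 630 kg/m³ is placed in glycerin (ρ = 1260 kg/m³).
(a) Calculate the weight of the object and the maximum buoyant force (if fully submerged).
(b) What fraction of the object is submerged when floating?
(a) W=rho_obj*g*V=630*9.81*0.055=339.9 N; F_B(max)=rho*g*V=1260*9.81*0.055=679.8 N
(b) Floating fraction=rho_obj/rho=630/1260=0.500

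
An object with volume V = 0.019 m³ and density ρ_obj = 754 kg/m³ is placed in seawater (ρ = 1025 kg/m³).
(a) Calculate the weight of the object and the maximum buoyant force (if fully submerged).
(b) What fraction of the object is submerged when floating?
(a) W=rho_obj*g*V=754*9.81*0.019=140.5 N; F_B(max)=rho*g*V=1025*9.81*0.019=191.0 N
(b) Floating fraction=rho_obj/rho=754/1025=0.736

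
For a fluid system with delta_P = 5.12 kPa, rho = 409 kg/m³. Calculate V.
Formula: V = \sqrt{\frac{2 \Delta P}{\rho}}
V = √(2·(5.12·1000)/409) = 5.004 m/s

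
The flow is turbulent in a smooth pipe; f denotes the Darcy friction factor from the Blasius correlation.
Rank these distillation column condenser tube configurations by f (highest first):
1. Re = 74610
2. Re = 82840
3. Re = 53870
Case 1: f = 0.01912
Case 2: f = 0.01863
Case 3: f = 0.02074
Ranking (highest first): 3, 1, 2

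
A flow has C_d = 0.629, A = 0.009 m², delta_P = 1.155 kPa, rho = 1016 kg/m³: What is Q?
Formula: Q = C_d A \sqrt{\frac{2 \Delta P}{\rho}}
Q = 0.629·0.009·√(2·(1.155·1000)/1016)·1000 = 8.536 L/s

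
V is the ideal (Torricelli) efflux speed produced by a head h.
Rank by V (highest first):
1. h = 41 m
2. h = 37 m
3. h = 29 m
Case 1: V = 28.36 m/s
Case 2: V = 26.94 m/s
Case 3: V = 23.85 m/s
Ranking (highest first): 1, 2, 3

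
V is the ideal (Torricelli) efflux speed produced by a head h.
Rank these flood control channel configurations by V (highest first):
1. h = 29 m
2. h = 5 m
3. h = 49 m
Case 1: V = 23.85 m/s
Case 2: V = 9.905 m/s
Case 3: V = 31.01 m/s
Ranking (highest first): 3, 1, 2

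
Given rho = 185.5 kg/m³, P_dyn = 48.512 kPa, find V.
Formula: P_{dyn} = \frac{1}{2} \rho V^2
Substituting knowns: 48.512 = 0.5·185.5·V²/1000
Solving for V: V = √(2·(48.512·1000)/185.5) = 22.87 m/s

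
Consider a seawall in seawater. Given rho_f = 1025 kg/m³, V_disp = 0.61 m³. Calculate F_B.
Formula: F_B = \rho_f g V_{disp}
F_B = 1025·9.81·0.61 = 6134 N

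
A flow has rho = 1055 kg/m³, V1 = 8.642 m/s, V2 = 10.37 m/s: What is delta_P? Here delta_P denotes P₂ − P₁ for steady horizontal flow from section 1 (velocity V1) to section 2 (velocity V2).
Formula: \Delta P = \frac{1}{2} \rho (V_1^2 - V_2^2)
delta_P = 0.5·1055·(8.642² − 10.37²)/1000 = -17.33 kPa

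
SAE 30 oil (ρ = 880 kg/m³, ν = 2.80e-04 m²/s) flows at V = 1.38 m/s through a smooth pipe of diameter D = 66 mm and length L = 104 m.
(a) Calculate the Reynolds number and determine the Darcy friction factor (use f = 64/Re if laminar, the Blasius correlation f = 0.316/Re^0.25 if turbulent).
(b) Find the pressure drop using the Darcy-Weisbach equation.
(a) Re = V·D/ν = 1.38·0.066/2.80e-04 = 325.29 → laminar (Re < 2300); f = 64/Re = 64/325.29 = 0.19675
(b) Darcy-Weisbach: ΔP = f·(L/D)·½ρV²/1000 = 0.19675·(104/0.066)·½·880·1.38²/1000 = 259.8 kPa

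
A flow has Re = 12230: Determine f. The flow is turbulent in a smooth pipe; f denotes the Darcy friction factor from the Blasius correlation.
Formula: f = \frac{0.316}{Re^{0.25}}
f = 0.316/12230^0.25 = 0.03005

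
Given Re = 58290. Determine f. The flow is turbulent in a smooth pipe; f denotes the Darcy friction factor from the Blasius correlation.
Formula: f = \frac{0.316}{Re^{0.25}}
f = 0.316/58290^0.25 = 0.02034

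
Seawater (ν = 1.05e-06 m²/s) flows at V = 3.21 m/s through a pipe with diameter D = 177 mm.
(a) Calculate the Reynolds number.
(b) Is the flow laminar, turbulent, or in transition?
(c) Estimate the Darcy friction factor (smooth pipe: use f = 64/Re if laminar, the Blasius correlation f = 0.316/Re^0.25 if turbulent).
(a) Re = V·D/ν = 3.21·0.177/1.05e-06 = 541110
(b) Flow regime: turbulent (Re > 4000)
(c) Friction factor: f = 0.316/Re^0.25 = 0.316/541110^0.25 = 0.01165 (Blasius is strictly valid for Re ≲ 1e5; used here as the smooth-pipe estimate the problem specifies)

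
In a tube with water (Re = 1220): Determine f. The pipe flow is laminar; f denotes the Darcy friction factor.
Formula: f = \frac{64}{Re}
f = 64/1220 = 0.05246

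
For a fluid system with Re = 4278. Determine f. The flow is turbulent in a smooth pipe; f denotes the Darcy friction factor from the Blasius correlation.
Formula: f = \frac{0.316}{Re^{0.25}}
f = 0.316/4278^0.25 = 0.03907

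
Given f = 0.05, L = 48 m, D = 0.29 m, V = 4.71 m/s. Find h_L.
Formula: h_L = f \frac{L}{D} \frac{V^2}{2g}
h_L = 0.05·(48/0.29)·4.71²/(2·9.81) = 9.357 m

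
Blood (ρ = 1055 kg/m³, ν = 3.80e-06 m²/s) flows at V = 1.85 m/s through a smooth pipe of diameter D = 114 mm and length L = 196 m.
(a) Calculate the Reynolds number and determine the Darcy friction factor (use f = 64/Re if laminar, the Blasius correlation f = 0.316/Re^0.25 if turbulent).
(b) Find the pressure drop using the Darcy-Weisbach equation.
(a) Re = V·D/ν = 1.85·0.114/3.80e-06 = 55500 → turbulent (Re > 4000); f = 0.316/Re^0.25 = 0.316/55500^0.25 = 0.020588
(b) Darcy-Weisbach: ΔP = f·(L/D)·½ρV²/1000 = 0.020588·(196/0.114)·½·1055·1.85²/1000 = 63.9 kPa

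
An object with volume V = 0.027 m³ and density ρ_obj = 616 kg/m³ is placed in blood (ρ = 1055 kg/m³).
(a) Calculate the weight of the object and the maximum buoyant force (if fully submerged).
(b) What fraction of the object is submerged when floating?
(a) W=rho_obj*g*V=616*9.81*0.027=163.2 N; F_B(max)=rho*g*V=1055*9.81*0.027=279.4 N
(b) Floating fraction=rho_obj/rho=616/1055=0.584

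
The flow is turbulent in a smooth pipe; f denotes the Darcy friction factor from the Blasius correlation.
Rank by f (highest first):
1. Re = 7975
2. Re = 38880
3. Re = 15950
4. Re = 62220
Case 1: f = 0.03344
Case 2: f = 0.0225
Case 3: f = 0.02812
Case 4: f = 0.02001
Ranking (highest first): 1, 3, 2, 4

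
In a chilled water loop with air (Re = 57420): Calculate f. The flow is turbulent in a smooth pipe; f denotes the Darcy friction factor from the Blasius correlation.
Formula: f = \frac{0.316}{Re^{0.25}}
f = 0.316/57420^0.25 = 0.02041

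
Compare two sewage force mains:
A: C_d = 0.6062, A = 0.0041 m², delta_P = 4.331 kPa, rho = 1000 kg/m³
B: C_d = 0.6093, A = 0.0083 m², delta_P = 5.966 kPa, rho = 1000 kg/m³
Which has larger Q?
Q(A) = 7.315 L/s, Q(B) = 17.47 L/s. Answer: B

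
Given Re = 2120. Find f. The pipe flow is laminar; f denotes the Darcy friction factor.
Formula: f = \frac{64}{Re}
f = 64/2120 = 0.03019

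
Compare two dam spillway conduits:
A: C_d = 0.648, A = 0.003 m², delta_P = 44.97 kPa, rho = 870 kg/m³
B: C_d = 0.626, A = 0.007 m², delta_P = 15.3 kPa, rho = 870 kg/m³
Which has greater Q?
Q(A) = 19.77 L/s, Q(B) = 25.99 L/s. Answer: B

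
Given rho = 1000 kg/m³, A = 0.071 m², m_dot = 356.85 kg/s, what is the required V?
Formula: \dot{m} = \rho A V
Substituting knowns: 356.85 = 1000·0.071·V
Solving for V: V = 356.85/(1000·0.071) = 5.026 m/s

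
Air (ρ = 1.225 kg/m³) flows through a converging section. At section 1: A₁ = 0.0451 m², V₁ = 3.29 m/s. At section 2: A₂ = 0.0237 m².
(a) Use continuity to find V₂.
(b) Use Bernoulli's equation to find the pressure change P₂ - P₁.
(a) Continuity: A₁V₁=A₂V₂ -> V₂=A₁V₁/A₂=0.0451*3.29/0.0237=6.26 m/s
(b) Bernoulli: P₂-P₁=0.5*rho*(V₁^2-V₂^2)/1000=0.5*1.225*(3.29^2-6.26^2)/1000=-0.01737 kPa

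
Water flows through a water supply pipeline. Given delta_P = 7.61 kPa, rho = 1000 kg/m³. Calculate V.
Formula: V = \sqrt{\frac{2 \Delta P}{\rho}}
V = √(2·(7.61·1000)/1000) = 3.901 m/s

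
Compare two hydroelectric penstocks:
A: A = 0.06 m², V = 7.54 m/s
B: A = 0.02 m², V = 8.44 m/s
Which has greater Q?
Q(A) = 452.4 L/s, Q(B) = 168.8 L/s. Answer: A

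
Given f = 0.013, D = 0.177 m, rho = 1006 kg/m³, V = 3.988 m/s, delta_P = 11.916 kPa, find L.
Formula: \Delta P = f \frac{L}{D} \frac{\rho V^2}{2}
Substituting knowns: 11.916 = 0.013·(L/0.177)·0.5·1006·3.988²/1000
Solving for L: L = (11.916·1000)·0.177/(0.013·0.5·1006·3.988²) = 20.28 m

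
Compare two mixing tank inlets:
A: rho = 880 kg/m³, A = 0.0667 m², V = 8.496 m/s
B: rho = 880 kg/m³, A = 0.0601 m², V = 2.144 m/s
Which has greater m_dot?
m_dot(A) = 498.7 kg/s, m_dot(B) = 113.4 kg/s. Answer: A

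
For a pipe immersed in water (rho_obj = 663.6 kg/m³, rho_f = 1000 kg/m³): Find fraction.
Formula: f_{sub} = \frac{\rho_{obj}}{\rho_f}
fraction = 663.6/1000 = 0.6636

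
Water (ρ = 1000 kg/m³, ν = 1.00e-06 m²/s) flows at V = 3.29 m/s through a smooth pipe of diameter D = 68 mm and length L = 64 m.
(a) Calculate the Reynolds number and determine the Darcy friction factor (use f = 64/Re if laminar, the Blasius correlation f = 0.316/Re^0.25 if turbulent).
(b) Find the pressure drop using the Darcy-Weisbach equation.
(a) Re = V·D/ν = 3.29·0.068/1.00e-06 = 223720 → turbulent (Re > 4000); f = 0.316/Re^0.25 = 0.316/223720^0.25 = 0.01453 (Blasius is strictly valid for Re ≲ 1e5; used here as the smooth-pipe estimate the problem specifies)
(b) Darcy-Weisbach: ΔP = f·(L/D)·½ρV²/1000 = 0.01453·(64/0.068)·½·1000·3.29²/1000 = 74.01 kPa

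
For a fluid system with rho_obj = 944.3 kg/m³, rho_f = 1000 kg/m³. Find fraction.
Formula: f_{sub} = \frac{\rho_{obj}}{\rho_f}
fraction = 944.3/1000 = 0.9443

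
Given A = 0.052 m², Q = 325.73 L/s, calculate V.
Formula: Q = A V
Substituting knowns: 325.73 = 0.052·V·1000
Solving for V: V = (325.73/1000)/0.052 = 6.264 m/s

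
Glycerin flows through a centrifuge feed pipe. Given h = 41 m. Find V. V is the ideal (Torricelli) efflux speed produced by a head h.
Formula: V = \sqrt{2 g h}
V = √(2·9.81·41) = 28.36 m/s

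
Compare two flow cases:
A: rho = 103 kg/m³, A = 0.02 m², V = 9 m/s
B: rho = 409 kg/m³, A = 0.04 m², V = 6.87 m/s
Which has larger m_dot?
m_dot(A) = 18.54 kg/s, m_dot(B) = 112.4 kg/s. Answer: B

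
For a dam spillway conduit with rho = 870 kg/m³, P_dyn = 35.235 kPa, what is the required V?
Formula: P_{dyn} = \frac{1}{2} \rho V^2
Substituting knowns: 35.235 = 0.5·870·V²/1000
Solving for V: V = √(2·(35.235·1000)/870) = 9 m/s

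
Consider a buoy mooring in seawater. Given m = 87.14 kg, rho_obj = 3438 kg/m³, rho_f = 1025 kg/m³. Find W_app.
Formula: W_{app} = mg\left(1 - \frac{\rho_f}{\rho_{obj}}\right)
W_app = 87.14·9.81·(1 − 1025/3438) = 600 N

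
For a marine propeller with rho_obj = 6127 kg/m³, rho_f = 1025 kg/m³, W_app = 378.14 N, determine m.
Formula: W_{app} = mg\left(1 - \frac{\rho_f}{\rho_{obj}}\right)
Substituting knowns: 378.14 = m·9.81·(1 − 1025/6127)
Solving for m: m = 378.14/(9.81·(1 − 1025/6127)) = 46.29 kg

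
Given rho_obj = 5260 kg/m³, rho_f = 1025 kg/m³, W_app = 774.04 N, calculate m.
Formula: W_{app} = mg\left(1 - \frac{\rho_f}{\rho_{obj}}\right)
Substituting knowns: 774.04 = m·9.81·(1 − 1025/5260)
Solving for m: m = 774.04/(9.81·(1 − 1025/5260)) = 98 kg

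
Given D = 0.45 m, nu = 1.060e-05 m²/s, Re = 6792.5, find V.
Formula: Re = \frac{V D}{\nu}
Substituting knowns: 6792.5 = V·0.45/1.060e-05
Solving for V: V = 6792.5·1.060e-05/0.45 = 0.16 m/s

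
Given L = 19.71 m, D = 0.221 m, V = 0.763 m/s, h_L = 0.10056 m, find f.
Formula: h_L = f \frac{L}{D} \frac{V^2}{2g}
Substituting knowns: 0.10056 = f·(19.71/0.221)·0.763²/(2·9.81)
Solving for f: f = 0.10056·2·9.81/((19.71/0.221)·0.763²) = 0.038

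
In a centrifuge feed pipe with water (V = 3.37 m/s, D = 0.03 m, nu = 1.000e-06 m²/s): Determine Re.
Formula: Re = \frac{V D}{\nu}
Re = 3.37·0.03/1.000e-06 = 101100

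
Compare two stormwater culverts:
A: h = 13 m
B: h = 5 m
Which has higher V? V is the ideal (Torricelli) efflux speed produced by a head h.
V(A) = 15.97 m/s, V(B) = 9.905 m/s. Answer: A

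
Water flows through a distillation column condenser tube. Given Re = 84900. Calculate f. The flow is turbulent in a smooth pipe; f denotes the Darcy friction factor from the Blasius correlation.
Formula: f = \frac{0.316}{Re^{0.25}}
f = 0.316/84900^0.25 = 0.01851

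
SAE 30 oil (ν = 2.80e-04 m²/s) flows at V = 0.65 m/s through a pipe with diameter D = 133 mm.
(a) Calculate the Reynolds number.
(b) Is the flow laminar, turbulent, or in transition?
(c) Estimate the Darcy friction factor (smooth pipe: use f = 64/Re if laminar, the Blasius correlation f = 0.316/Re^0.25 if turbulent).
(a) Re = V·D/ν = 0.65·0.133/2.80e-04 = 308.75
(b) Flow regime: laminar (Re < 2300)
(c) Friction factor: f = 64/Re = 64/308.75 = 0.2073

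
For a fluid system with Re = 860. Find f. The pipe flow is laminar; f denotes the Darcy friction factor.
Formula: f = \frac{64}{Re}
f = 64/860 = 0.07442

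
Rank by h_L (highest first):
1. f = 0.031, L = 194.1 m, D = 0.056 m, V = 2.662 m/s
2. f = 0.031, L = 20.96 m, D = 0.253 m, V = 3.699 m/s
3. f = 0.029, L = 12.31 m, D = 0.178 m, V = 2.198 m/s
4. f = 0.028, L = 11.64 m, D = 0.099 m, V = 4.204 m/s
Case 1: h_L = 38.81 m
Case 2: h_L = 1.791 m
Case 3: h_L = 0.4938 m
Case 4: h_L = 2.966 m
Ranking (highest first): 1, 4, 2, 3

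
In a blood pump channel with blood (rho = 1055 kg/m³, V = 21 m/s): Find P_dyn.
Formula: P_{dyn} = \frac{1}{2} \rho V^2
P_dyn = 0.5·1055·21²/1000 = 232.6 kPa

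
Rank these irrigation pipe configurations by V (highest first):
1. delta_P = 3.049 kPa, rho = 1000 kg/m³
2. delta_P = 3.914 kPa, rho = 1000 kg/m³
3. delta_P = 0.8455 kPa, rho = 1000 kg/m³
Case 1: V = 2.469 m/s
Case 2: V = 2.798 m/s
Case 3: V = 1.3 m/s
Ranking (highest first): 2, 1, 3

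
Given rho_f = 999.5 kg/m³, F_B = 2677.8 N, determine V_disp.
Formula: F_B = \rho_f g V_{disp}
Substituting knowns: 2677.8 = 999.5·9.81·V_disp
Solving for V_disp: V_disp = 2677.8/(999.5·9.81) = 0.2731 m³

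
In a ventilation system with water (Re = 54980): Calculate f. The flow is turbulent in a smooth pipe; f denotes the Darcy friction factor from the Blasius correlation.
Formula: f = \frac{0.316}{Re^{0.25}}
f = 0.316/54980^0.25 = 0.02064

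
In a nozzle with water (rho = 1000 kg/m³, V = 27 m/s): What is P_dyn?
Formula: P_{dyn} = \frac{1}{2} \rho V^2
P_dyn = 0.5·1000·27²/1000 = 364.5 kPa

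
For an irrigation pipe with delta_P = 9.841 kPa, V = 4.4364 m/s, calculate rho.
Formula: V = \sqrt{\frac{2 \Delta P}{\rho}}
Substituting knowns: 4.4364 = √(2·(9.841·1000)/rho)
Solving for rho: rho = 2·(9.841·1000)/4.4364² = 1000 kg/m³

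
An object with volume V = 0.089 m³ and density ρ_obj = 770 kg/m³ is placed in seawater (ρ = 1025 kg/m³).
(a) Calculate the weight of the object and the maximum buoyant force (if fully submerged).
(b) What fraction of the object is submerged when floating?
(a) W=rho_obj*g*V=770*9.81*0.089=672.3 N; F_B(max)=rho*g*V=1025*9.81*0.089=894.9 N
(b) Floating fraction=rho_obj/rho=770/1025=0.751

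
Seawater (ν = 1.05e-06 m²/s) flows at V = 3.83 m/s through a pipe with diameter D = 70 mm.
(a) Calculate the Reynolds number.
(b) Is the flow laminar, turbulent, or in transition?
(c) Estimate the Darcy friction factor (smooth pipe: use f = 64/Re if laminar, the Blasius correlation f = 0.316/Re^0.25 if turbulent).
(a) Re = V·D/ν = 3.83·0.07/1.05e-06 = 255330
(b) Flow regime: turbulent (Re > 4000)
(c) Friction factor: f = 0.316/Re^0.25 = 0.316/255330^0.25 = 0.01406 (Blasius is strictly valid for Re ≲ 1e5; used here as the smooth-pipe estimate the problem specifies)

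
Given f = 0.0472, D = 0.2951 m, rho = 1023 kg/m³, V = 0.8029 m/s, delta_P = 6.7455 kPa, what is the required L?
Formula: \Delta P = f \frac{L}{D} \frac{\rho V^2}{2}
Substituting knowns: 6.7455 = 0.0472·(L/0.2951)·0.5·1023·0.8029²/1000
Solving for L: L = (6.7455·1000)·0.2951/(0.0472·0.5·1023·0.8029²) = 127.9 m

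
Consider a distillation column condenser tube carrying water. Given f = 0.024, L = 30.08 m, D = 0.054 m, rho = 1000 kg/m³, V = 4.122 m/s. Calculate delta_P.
Formula: \Delta P = f \frac{L}{D} \frac{\rho V^2}{2}
delta_P = 0.024·(30.08/0.054)·0.5·1000·4.122²/1000 = 113.6 kPa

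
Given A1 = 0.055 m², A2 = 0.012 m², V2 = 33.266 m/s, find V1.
Formula: V_2 = \frac{A_1 V_1}{A_2}
Substituting knowns: 33.266 = 0.055·V1/0.012
Solving for V1: V1 = 33.266·0.012/0.055 = 7.258 m/s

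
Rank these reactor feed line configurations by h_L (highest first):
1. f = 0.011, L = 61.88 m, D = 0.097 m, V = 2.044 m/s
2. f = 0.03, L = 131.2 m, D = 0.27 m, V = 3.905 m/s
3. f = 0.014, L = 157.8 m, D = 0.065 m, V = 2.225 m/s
Case 1: h_L = 1.494 m
Case 2: h_L = 11.33 m
Case 3: h_L = 8.576 m
Ranking (highest first): 2, 3, 1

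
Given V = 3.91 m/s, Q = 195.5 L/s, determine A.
Formula: Q = A V
Substituting knowns: 195.5 = A·3.91·1000
Solving for A: A = (195.5/1000)/3.91 = 0.05 m²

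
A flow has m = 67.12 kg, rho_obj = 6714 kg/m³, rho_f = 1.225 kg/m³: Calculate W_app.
Formula: W_{app} = mg\left(1 - \frac{\rho_f}{\rho_{obj}}\right)
W_app = 67.12·9.81·(1 − 1.225/6714) = 658.3 N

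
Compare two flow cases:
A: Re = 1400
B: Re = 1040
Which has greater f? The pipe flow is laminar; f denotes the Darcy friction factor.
f(A) = 0.04571, f(B) = 0.06154. Answer: B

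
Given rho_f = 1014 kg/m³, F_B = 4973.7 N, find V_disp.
Formula: F_B = \rho_f g V_{disp}
Substituting knowns: 4973.7 = 1014·9.81·V_disp
Solving for V_disp: V_disp = 4973.7/(1014·9.81) = 0.5 m³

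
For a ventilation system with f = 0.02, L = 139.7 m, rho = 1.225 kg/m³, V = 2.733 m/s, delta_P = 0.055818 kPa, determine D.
Formula: \Delta P = f \frac{L}{D} \frac{\rho V^2}{2}
Substituting knowns: 0.055818 = 0.02·(139.7/D)·0.5·1.225·2.733²/1000
Solving for D: D = 0.02·139.7·0.5·1.225·2.733²/(0.055818·1000) = 0.229 m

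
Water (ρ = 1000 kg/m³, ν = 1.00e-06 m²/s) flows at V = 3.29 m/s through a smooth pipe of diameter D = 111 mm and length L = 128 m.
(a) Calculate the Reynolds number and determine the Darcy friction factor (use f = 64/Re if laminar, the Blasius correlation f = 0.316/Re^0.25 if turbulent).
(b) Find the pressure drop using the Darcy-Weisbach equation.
(a) Re = V·D/ν = 3.29·0.111/1.00e-06 = 365190 → turbulent (Re > 4000); f = 0.316/Re^0.25 = 0.316/365190^0.25 = 0.012855 (Blasius is strictly valid for Re ≲ 1e5; used here as the smooth-pipe estimate the problem specifies)
(b) Darcy-Weisbach: ΔP = f·(L/D)·½ρV²/1000 = 0.012855·(128/0.111)·½·1000·3.29²/1000 = 80.23 kPa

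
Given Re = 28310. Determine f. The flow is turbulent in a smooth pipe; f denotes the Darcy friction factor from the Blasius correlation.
Formula: f = \frac{0.316}{Re^{0.25}}
f = 0.316/28310^0.25 = 0.02436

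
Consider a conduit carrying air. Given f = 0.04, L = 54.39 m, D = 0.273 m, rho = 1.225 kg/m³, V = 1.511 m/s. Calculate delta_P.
Formula: \Delta P = f \frac{L}{D} \frac{\rho V^2}{2}
delta_P = 0.04·(54.39/0.273)·0.5·1.225·1.511²/1000 = 0.01114 kPa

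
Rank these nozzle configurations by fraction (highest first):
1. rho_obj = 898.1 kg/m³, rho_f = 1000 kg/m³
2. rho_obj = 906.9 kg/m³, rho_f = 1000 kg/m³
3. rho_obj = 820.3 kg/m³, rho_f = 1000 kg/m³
Case 1: fraction = 0.8981
Case 2: fraction = 0.9069
Case 3: fraction = 0.8203
Ranking (highest first): 2, 1, 3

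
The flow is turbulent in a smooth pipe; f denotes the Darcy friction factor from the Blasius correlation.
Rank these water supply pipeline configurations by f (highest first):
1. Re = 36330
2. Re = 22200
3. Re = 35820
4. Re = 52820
Case 1: f = 0.02289
Case 2: f = 0.02589
Case 3: f = 0.02297
Case 4: f = 0.02084
Ranking (highest first): 2, 3, 1, 4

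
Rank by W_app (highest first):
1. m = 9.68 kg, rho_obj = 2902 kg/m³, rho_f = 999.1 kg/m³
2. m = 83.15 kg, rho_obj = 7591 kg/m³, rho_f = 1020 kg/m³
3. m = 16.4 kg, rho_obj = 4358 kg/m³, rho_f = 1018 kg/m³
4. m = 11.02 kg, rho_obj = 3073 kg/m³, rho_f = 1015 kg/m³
Case 1: W_app = 62.27 N
Case 2: W_app = 706.1 N
Case 3: W_app = 123.3 N
Case 4: W_app = 72.4 N
Ranking (highest first): 2, 3, 4, 1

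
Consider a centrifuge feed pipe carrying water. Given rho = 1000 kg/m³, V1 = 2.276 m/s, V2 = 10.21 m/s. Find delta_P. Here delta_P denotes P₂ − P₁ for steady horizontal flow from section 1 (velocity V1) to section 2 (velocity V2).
Formula: \Delta P = \frac{1}{2} \rho (V_1^2 - V_2^2)
delta_P = 0.5·1000·(2.276² − 10.21²)/1000 = -49.53 kPa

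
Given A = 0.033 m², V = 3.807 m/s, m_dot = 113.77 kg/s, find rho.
Formula: \dot{m} = \rho A V
Substituting knowns: 113.77 = rho·0.033·3.807
Solving for rho: rho = 113.77/(0.033·3.807) = 905.6 kg/m³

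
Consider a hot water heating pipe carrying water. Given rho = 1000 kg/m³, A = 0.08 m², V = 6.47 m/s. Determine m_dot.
Formula: \dot{m} = \rho A V
m_dot = 1000·0.08·6.47 = 517.6 kg/s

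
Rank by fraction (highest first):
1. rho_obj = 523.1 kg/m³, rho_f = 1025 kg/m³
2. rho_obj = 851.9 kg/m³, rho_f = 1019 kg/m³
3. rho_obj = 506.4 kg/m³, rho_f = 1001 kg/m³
Case 1: fraction = 0.5103
Case 2: fraction = 0.836
Case 3: fraction = 0.5059
Ranking (highest first): 2, 1, 3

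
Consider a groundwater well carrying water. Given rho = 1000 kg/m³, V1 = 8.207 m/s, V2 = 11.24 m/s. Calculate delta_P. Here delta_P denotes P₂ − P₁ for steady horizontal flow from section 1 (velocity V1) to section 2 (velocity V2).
Formula: \Delta P = \frac{1}{2} \rho (V_1^2 - V_2^2)
delta_P = 0.5·1000·(8.207² − 11.24²)/1000 = -29.49 kPa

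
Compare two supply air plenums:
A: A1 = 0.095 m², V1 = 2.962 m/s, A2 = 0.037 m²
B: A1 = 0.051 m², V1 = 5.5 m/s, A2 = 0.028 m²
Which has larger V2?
V2(A) = 7.605 m/s, V2(B) = 10.02 m/s. Answer: B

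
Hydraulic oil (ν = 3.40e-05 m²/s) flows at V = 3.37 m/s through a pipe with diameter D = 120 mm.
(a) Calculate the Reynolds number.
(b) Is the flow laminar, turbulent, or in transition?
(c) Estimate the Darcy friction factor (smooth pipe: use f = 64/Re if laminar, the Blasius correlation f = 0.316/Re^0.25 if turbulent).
(a) Re = V·D/ν = 3.37·0.12/3.40e-05 = 11894
(b) Flow regime: turbulent (Re > 4000)
(c) Friction factor: f = 0.316/Re^0.25 = 0.316/11894^0.25 = 0.03026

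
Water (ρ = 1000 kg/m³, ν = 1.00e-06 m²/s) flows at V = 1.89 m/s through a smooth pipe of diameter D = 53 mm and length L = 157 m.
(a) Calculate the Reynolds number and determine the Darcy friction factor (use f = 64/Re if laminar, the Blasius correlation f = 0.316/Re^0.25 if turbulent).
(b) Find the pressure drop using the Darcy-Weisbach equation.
(a) Re = V·D/ν = 1.89·0.053/1.00e-06 = 100170 → turbulent (Re > 4000); f = 0.316/Re^0.25 = 0.316/100170^0.25 = 0.017762 (Blasius is strictly valid for Re ≲ 1e5; used here as the smooth-pipe estimate the problem specifies)
(b) Darcy-Weisbach: ΔP = f·(L/D)·½ρV²/1000 = 0.017762·(157/0.053)·½·1000·1.89²/1000 = 93.97 kPa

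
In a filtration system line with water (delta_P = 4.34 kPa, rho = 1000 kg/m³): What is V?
Formula: V = \sqrt{\frac{2 \Delta P}{\rho}}
V = √(2·(4.34·1000)/1000) = 2.946 m/s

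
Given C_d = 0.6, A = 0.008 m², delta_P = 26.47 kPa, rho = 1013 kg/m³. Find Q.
Formula: Q = C_d A \sqrt{\frac{2 \Delta P}{\rho}}
Q = 0.6·0.008·√(2·(26.47·1000)/1013)·1000 = 34.7 L/s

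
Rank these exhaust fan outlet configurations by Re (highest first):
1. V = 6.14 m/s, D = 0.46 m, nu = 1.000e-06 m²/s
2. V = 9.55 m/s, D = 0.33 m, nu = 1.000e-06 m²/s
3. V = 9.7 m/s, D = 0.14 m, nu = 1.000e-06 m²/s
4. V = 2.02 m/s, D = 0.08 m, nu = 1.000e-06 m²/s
Case 1: Re = 2.824e+06
Case 2: Re = 3.152e+06
Case 3: Re = 1.358e+06
Case 4: Re = 161600
Ranking (highest first): 2, 1, 3, 4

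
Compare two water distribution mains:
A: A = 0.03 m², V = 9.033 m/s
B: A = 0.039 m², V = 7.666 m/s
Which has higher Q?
Q(A) = 271 L/s, Q(B) = 299 L/s. Answer: B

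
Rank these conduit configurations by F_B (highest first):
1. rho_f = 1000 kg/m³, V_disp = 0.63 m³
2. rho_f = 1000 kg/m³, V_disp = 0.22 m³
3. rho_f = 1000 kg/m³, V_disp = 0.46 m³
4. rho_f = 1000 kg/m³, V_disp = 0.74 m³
Case 1: F_B = 6180 N
Case 2: F_B = 2158 N
Case 3: F_B = 4513 N
Case 4: F_B = 7259 N
Ranking (highest first): 4, 1, 3, 2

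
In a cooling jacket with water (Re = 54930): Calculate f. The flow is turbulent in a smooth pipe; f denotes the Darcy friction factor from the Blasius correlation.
Formula: f = \frac{0.316}{Re^{0.25}}
f = 0.316/54930^0.25 = 0.02064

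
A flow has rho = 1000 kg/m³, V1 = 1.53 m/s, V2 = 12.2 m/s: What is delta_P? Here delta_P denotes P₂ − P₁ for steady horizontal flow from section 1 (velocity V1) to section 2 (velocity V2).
Formula: \Delta P = \frac{1}{2} \rho (V_1^2 - V_2^2)
delta_P = 0.5·1000·(1.53² − 12.2²)/1000 = -73.25 kPa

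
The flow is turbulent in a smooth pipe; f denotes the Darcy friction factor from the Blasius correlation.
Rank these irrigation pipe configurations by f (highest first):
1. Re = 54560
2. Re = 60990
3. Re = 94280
Case 1: f = 0.02068
Case 2: f = 0.02011
Case 3: f = 0.01803
Ranking (highest first): 1, 2, 3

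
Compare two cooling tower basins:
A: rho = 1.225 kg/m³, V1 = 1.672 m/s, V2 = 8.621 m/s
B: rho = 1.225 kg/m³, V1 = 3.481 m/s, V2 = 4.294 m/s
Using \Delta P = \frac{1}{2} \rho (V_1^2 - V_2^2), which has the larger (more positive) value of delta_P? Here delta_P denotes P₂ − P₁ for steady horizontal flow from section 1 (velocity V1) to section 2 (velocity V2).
delta_P(A) = -0.04381 kPa, delta_P(B) = -0.003872 kPa. Answer: B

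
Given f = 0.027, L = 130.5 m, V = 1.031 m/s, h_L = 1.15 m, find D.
Formula: h_L = f \frac{L}{D} \frac{V^2}{2g}
Substituting knowns: 1.15 = 0.027·(130.5/D)·1.031²/(2·9.81)
Solving for D: D = 0.027·130.5·1.031²/(2·9.81·1.15) = 0.166 m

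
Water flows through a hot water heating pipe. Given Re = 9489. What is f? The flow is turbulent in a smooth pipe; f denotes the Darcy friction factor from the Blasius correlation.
Formula: f = \frac{0.316}{Re^{0.25}}
f = 0.316/9489^0.25 = 0.03202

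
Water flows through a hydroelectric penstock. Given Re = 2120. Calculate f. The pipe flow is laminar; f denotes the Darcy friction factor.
Formula: f = \frac{64}{Re}
f = 64/2120 = 0.03019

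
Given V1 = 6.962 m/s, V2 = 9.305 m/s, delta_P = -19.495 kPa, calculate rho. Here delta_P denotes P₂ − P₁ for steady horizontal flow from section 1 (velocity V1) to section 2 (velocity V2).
Formula: \Delta P = \frac{1}{2} \rho (V_1^2 - V_2^2)
Substituting knowns: -19.495 = 0.5·rho·(6.962² − 9.305²)/1000
Solving for rho: rho = 2·(-19.495·1000)/(6.962² − 9.305²) = 1023 kg/m³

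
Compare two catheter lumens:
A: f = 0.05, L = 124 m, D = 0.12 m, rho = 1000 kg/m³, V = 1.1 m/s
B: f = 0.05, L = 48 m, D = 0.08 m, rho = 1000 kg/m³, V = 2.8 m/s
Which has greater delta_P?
delta_P(A) = 31.26 kPa, delta_P(B) = 117.6 kPa. Answer: B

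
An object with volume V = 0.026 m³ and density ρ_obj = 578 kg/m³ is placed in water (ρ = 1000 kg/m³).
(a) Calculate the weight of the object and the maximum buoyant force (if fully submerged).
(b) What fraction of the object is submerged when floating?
(a) W=rho_obj*g*V=578*9.81*0.026=147.4 N; F_B(max)=rho*g*V=1000*9.81*0.026=255.1 N
(b) Floating fraction=rho_obj/rho=578/1000=0.578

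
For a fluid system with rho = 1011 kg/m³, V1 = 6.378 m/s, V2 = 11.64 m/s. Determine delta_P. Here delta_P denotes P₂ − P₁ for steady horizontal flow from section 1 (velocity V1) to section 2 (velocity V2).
Formula: \Delta P = \frac{1}{2} \rho (V_1^2 - V_2^2)
delta_P = 0.5·1011·(6.378² − 11.64²)/1000 = -47.93 kPa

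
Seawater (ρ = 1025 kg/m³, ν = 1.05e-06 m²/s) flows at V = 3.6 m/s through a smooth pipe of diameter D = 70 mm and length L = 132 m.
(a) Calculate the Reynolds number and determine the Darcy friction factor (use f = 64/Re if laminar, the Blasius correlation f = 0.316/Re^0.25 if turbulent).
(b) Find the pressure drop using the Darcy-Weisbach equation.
(a) Re = V·D/ν = 3.6·0.07/1.05e-06 = 240000 → turbulent (Re > 4000); f = 0.316/Re^0.25 = 0.316/240000^0.25 = 0.014277 (Blasius is strictly valid for Re ≲ 1e5; used here as the smooth-pipe estimate the problem specifies)
(b) Darcy-Weisbach: ΔP = f·(L/D)·½ρV²/1000 = 0.014277·(132/0.070)·½·1025·3.6²/1000 = 178.8 kPa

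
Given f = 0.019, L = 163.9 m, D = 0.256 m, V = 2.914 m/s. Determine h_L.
Formula: h_L = f \frac{L}{D} \frac{V^2}{2g}
h_L = 0.019·(163.9/0.256)·2.914²/(2·9.81) = 5.265 m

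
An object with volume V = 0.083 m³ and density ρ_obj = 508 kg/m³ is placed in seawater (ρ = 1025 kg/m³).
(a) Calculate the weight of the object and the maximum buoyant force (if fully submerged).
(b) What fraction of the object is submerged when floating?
(a) W=rho_obj*g*V=508*9.81*0.083=413.6 N; F_B(max)=rho*g*V=1025*9.81*0.083=834.6 N
(b) Floating fraction=rho_obj/rho=508/1025=0.496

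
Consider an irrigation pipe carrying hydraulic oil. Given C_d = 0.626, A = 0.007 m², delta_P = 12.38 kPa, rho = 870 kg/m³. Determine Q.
Formula: Q = C_d A \sqrt{\frac{2 \Delta P}{\rho}}
Q = 0.626·0.007·√(2·(12.38·1000)/870)·1000 = 23.38 L/s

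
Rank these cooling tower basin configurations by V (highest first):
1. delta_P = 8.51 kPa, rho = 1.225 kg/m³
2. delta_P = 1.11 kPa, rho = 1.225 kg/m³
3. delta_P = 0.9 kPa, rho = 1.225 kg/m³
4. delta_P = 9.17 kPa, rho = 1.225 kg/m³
Case 1: V = 117.9 m/s
Case 2: V = 42.57 m/s
Case 3: V = 38.33 m/s
Case 4: V = 122.4 m/s
Ranking (highest first): 4, 1, 2, 3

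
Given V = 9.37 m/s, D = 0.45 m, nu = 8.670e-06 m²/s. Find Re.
Formula: Re = \frac{V D}{\nu}
Re = 9.37·0.45/8.670e-06 = 486332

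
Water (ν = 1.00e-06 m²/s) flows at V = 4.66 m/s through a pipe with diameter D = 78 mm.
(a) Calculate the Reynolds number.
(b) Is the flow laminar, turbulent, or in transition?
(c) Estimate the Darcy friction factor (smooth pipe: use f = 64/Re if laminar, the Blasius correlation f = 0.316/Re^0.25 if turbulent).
(a) Re = V·D/ν = 4.66·0.078/1.00e-06 = 363480
(b) Flow regime: turbulent (Re > 4000)
(c) Friction factor: f = 0.316/Re^0.25 = 0.316/363480^0.25 = 0.01287 (Blasius is strictly valid for Re ≲ 1e5; used here as the smooth-pipe estimate the problem specifies)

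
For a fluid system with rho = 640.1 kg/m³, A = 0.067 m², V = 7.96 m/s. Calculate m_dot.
Formula: \dot{m} = \rho A V
m_dot = 640.1·0.067·7.96 = 341.4 kg/s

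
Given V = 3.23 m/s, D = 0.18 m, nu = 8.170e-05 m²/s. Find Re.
Formula: Re = \frac{V D}{\nu}
Re = 3.23·0.18/8.170e-05 = 7116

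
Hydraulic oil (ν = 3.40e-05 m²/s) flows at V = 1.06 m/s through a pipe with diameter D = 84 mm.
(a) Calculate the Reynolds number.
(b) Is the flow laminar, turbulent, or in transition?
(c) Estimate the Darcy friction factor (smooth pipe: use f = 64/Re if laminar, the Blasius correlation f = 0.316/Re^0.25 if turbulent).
(a) Re = V·D/ν = 1.06·0.084/3.40e-05 = 2618.8
(b) Flow regime: transition (2300 ≤ Re ≤ 4000)
(c) Friction factor: f ≈ 0.04 (transitional regime, no simple correlation)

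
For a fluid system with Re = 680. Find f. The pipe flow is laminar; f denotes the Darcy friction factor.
Formula: f = \frac{64}{Re}
f = 64/680 = 0.09412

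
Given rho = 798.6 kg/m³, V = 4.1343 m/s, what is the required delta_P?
Formula: V = \sqrt{\frac{2 \Delta P}{\rho}}
Substituting knowns: 4.1343 = √(2·(delta_P·1000)/798.6)
Solving for delta_P: delta_P = 4.1343²·798.6/2/1000 = 6.825 kPa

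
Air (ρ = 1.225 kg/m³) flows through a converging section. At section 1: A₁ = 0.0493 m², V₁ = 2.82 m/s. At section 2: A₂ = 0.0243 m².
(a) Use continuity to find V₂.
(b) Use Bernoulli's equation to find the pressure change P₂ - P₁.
(a) Continuity: A₁V₁=A₂V₂ -> V₂=A₁V₁/A₂=0.0493*2.82/0.0243=5.72 m/s
(b) Bernoulli: P₂-P₁=0.5*rho*(V₁^2-V₂^2)/1000=0.5*1.225*(2.82^2-5.72^2)/1000=-0.01517 kPa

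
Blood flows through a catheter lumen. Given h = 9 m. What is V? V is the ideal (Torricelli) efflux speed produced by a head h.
Formula: V = \sqrt{2 g h}
V = √(2·9.81·9) = 13.29 m/s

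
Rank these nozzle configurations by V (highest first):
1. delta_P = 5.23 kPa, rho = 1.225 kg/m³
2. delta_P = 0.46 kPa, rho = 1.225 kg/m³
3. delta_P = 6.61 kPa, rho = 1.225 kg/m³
Case 1: V = 92.41 m/s
Case 2: V = 27.4 m/s
Case 3: V = 103.9 m/s
Ranking (highest first): 3, 1, 2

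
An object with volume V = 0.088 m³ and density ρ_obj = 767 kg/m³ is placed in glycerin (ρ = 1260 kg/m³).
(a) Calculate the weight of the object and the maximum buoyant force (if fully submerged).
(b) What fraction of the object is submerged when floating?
(a) W=rho_obj*g*V=767*9.81*0.088=662.1 N; F_B(max)=rho*g*V=1260*9.81*0.088=1087.7 N
(b) Floating fraction=rho_obj/rho=767/1260=0.609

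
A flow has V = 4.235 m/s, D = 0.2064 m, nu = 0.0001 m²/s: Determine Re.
Formula: Re = \frac{V D}{\nu}
Re = 4.235·0.2064/0.0001 = 8741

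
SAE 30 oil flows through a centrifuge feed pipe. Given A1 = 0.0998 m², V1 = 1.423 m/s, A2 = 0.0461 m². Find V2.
Formula: V_2 = \frac{A_1 V_1}{A_2}
V2 = 0.0998·1.423/0.0461 = 3.081 m/s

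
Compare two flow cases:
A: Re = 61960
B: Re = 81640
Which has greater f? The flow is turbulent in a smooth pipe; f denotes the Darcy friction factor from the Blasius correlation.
f(A) = 0.02003, f(B) = 0.01869. Answer: A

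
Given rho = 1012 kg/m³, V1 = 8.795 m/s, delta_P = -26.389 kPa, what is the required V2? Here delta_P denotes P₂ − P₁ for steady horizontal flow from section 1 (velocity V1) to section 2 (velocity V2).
Formula: \Delta P = \frac{1}{2} \rho (V_1^2 - V_2^2)
Substituting knowns: -26.389 = 0.5·1012·(8.795² − V2²)/1000
Solving for V2: V2 = √(8.795² − 2·(-26.389·1000)/1012) = 11.38 m/s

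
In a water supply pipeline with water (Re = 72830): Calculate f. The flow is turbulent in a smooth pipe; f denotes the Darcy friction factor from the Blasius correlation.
Formula: f = \frac{0.316}{Re^{0.25}}
f = 0.316/72830^0.25 = 0.01924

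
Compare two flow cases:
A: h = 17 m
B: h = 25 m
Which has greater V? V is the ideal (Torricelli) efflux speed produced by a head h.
V(A) = 18.26 m/s, V(B) = 22.15 m/s. Answer: B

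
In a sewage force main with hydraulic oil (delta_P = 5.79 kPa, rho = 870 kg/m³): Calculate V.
Formula: V = \sqrt{\frac{2 \Delta P}{\rho}}
V = √(2·(5.79·1000)/870) = 3.648 m/s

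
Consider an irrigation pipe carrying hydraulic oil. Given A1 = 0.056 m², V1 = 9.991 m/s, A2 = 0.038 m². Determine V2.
Formula: V_2 = \frac{A_1 V_1}{A_2}
V2 = 0.056·9.991/0.038 = 14.72 m/s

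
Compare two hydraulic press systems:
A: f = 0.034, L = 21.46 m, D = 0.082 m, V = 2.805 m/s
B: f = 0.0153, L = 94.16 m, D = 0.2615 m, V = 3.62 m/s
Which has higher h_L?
h_L(A) = 3.568 m, h_L(B) = 3.68 m. Answer: B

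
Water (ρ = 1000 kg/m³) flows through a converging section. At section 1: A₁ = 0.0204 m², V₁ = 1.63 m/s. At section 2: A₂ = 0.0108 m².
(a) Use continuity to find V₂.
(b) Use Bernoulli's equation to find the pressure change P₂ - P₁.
(a) Continuity: A₁V₁=A₂V₂ -> V₂=A₁V₁/A₂=0.0204*1.63/0.0108=3.08 m/s
(b) Bernoulli: P₂-P₁=0.5*rho*(V₁^2-V₂^2)/1000=0.5*1000*(1.63^2-3.08^2)/1000=-3.415 kPa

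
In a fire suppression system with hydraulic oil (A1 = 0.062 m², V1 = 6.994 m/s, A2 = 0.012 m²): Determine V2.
Formula: V_2 = \frac{A_1 V_1}{A_2}
V2 = 0.062·6.994/0.012 = 36.14 m/s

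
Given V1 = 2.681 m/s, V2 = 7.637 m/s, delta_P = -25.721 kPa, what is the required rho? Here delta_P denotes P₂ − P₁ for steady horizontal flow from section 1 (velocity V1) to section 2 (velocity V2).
Formula: \Delta P = \frac{1}{2} \rho (V_1^2 - V_2^2)
Substituting knowns: -25.721 = 0.5·rho·(2.681² − 7.637²)/1000
Solving for rho: rho = 2·(-25.721·1000)/(2.681² − 7.637²) = 1006 kg/m³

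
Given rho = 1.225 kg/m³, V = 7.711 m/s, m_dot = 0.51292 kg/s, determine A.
Formula: \dot{m} = \rho A V
Substituting knowns: 0.51292 = 1.225·A·7.711
Solving for A: A = 0.51292/(1.225·7.711) = 0.0543 m²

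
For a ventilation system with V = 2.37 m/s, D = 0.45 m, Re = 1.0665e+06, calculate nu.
Formula: Re = \frac{V D}{\nu}
Substituting knowns: 1.0665e+06 = 2.37·0.45/nu
Solving for nu: nu = 2.37·0.45/1.0665e+06 = 1.000e-06 m²/s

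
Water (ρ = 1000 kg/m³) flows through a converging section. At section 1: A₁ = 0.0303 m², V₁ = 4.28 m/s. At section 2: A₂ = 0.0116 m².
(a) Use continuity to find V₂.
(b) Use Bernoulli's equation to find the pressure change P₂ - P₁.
(a) Continuity: A₁V₁=A₂V₂ -> V₂=A₁V₁/A₂=0.0303*4.28/0.0116=11.18 m/s
(b) Bernoulli: P₂-P₁=0.5*rho*(V₁^2-V₂^2)/1000=0.5*1000*(4.28^2-11.18^2)/1000=-53.34 kPa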